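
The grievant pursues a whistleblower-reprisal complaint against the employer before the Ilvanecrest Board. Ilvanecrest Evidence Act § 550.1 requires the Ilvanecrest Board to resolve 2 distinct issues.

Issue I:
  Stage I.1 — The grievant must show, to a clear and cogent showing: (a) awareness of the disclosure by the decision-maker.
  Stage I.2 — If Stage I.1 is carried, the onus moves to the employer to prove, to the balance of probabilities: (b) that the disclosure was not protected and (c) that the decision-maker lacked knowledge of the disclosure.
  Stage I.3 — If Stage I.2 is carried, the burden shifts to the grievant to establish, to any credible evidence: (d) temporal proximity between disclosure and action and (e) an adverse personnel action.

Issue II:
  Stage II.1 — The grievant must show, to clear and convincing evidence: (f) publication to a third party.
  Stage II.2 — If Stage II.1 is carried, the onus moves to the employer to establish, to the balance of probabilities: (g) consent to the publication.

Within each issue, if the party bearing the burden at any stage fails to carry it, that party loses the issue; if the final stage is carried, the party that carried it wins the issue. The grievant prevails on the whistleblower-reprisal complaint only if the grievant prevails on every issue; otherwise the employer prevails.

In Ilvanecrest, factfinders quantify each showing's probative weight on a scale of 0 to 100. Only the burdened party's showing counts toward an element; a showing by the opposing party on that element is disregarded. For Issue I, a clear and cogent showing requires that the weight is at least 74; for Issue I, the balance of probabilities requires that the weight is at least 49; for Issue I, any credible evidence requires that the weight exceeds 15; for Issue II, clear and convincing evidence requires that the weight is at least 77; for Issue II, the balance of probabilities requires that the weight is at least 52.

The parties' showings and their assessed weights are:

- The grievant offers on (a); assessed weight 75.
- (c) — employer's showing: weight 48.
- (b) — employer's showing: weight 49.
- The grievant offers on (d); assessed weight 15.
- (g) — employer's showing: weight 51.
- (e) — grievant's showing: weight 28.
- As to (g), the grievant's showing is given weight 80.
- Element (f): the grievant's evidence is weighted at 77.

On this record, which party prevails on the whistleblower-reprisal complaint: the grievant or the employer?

— Issue I —
Stage I.1 — burden on grievant; standard: a clear and cogent showing (weight is at least 74).
    (a): 75 ≥ 74 [met]
  Stage I.1 carried; the burden shifts to the employer.
Stage I.2 — burden on employer; standard: the balance of probabilities (weight is at least 49).
    (b): 49 ≥ 49 [met]
    (c): 48 < 49 [not met]
  The employer does not carry Stage I.2.
So the grievant prevails on this issue.
— Issue II —
At Stage II.1 the grievant must meet clear and convincing evidence (weight is at least 77): on (f) the weight is 77, which does reach 77, so (f) meets the standard.
  Stage II.1 carried; the burden shifts to the employer.
At Stage II.2 the employer must meet the balance of probabilities (weight is at least 52): on (g) the weight is 51 (the grievant's 80 is given no effect), which does not reach 52, so (g) does not meet the standard.
  The employer does not carry Stage II.2.
The analysis ends at Stage II.2; the grievant prevails on this issue.
Per-issue: Issue I → grievant; Issue II → grievant. The grievant must prevail on every issue; overall, the grievant prevails.

grievant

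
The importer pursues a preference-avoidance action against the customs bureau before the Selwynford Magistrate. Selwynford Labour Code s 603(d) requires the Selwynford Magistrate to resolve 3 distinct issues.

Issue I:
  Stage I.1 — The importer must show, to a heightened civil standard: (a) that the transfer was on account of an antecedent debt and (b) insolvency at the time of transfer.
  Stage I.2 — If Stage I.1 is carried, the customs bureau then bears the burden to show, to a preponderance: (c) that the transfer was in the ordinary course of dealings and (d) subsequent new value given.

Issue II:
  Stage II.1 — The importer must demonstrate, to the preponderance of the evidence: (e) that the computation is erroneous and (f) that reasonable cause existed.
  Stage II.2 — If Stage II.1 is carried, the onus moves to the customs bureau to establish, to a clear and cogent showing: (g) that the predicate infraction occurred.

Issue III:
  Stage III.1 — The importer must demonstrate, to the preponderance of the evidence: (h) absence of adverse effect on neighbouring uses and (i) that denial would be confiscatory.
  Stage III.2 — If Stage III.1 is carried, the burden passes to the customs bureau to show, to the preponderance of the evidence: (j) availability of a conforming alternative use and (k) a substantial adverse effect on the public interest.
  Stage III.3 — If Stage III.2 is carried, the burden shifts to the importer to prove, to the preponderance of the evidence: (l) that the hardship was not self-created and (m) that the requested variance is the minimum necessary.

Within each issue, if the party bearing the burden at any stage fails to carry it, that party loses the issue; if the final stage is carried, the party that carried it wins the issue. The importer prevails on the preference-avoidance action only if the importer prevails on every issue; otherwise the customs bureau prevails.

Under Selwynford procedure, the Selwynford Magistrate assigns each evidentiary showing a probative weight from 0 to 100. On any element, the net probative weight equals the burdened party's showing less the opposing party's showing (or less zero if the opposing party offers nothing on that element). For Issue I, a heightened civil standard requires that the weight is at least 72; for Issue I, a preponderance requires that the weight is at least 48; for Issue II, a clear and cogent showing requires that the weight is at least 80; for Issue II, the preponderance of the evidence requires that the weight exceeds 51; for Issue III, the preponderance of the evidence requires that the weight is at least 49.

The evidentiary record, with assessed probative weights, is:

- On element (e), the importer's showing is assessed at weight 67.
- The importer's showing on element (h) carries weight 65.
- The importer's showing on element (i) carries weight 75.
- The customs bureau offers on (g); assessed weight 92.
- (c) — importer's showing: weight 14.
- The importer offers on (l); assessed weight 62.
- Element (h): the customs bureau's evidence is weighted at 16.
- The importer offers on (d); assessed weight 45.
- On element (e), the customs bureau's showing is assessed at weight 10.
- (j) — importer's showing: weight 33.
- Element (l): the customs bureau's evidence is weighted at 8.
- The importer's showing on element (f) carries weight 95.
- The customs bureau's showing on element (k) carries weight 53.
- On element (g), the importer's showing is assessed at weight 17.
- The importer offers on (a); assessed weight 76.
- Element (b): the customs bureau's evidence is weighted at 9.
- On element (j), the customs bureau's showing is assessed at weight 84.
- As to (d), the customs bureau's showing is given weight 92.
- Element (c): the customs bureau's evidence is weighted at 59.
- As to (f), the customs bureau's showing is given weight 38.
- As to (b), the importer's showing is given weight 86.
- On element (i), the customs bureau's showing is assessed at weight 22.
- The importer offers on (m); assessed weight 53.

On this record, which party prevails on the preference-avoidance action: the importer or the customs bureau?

importer

— Issue I —
At Stage I.1 the importer must meet a heightened civil standard (weight is at least 72): on (a) the weight is 76, which does reach 72, so (a) meets the standard; on (b) the weight is 86 less the opposing 9 gives net 77, ≥ 72, so (b) meets the standard.
  The importer carries Stage I.1; the customs bureau now bears the burden.
At Stage I.2 the customs bureau must meet a preponderance (weight is at least 48): on (c) the weight is 59 less the opposing 14 gives net 45, < 48, so (c) does not meet the standard; on (d) the weight is 92 less the opposing 45 gives net 47, which does not reach 48, so (d) does not meet the standard.
  The customs bureau does not carry Stage I.2.
The analysis ends at Stage I.2; the importer prevails on this issue.
— Issue II —
At Stage II.1 the importer must meet the preponderance of the evidence (weight exceeds 51): on (e) the weight is 67 less the opposing 10 gives net 57, which does exceed 51, so (e) meets the standard; on (f) the weight is 95 less the opposing 38 gives net 57, which does exceed 51, so (f) meets the standard.
  All elements met. The burden passes to the customs bureau.
At Stage II.2 the customs bureau must meet a clear and cogent showing (weight is at least 80): on (g) the weight is 92 less the opposing 17 gives net 75, which does not reach 80, so (g) does not meet the standard.
  Stage II.2 not carried; the customs bureau fails its burden.
So the importer prevails on this issue.
— Issue III —
At Stage III.1 the importer must meet the preponderance of the evidence (weight is at least 49): on (h) the weight is 65 less the opposing 16 gives net 49, ≥ 49, so (h) meets the standard; on (i) the weight is 75 less the opposing 22 gives net 53, which does reach 49, so (i) meets the standard.
  The importer carries Stage III.1; the customs bureau now bears the burden.
At Stage III.2 the customs bureau must meet the preponderance of the evidence (weight is at least 49): on (j) the weight is 84 less the opposing 33 gives net 51, ≥ 49, so (j) meets the standard; on (k) the weight is 53, which does reach 49, so (k) meets the standard.
  Stage III.2 carried; the burden shifts to the importer.
At Stage III.3 the importer must meet the preponderance of the evidence (weight is at least 49): on (l) the weight is 62 less the opposing 8 gives net 54, ≥ 49, so (l) meets the standard; on (m) the weight is 53, which does reach 49, so (m) meets the standard.
  Stage III.3 carried; the final stage is satisfied.
With every stage satisfied, the importer prevails on this issue.
Per-issue: Issue I → importer; Issue II → importer; Issue III → importer. The importer must prevail on every issue; overall, the importer prevails.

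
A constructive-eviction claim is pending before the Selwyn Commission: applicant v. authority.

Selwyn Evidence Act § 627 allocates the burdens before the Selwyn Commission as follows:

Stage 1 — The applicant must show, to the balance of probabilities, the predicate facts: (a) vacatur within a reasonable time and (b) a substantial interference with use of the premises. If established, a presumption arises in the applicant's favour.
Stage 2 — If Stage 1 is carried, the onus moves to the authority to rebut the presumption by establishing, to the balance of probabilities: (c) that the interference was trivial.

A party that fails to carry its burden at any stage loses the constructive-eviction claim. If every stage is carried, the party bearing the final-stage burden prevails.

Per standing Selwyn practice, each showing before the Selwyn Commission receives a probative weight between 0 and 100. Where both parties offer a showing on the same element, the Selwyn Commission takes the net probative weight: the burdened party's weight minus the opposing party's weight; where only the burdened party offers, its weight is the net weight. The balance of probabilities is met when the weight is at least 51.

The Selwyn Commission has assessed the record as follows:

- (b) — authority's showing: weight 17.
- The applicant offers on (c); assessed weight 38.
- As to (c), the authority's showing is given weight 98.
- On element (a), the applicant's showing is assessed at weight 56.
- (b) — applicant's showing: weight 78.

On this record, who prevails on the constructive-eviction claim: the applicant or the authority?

authority

Stage 1 (applicant, the balance of probabilities, weight is at least 51): (a) 56 ≥ 51 — meets; (b) net 78−17=61 ≥ 51 — meets.
  All elements met. The burden passes to the authority.
Stage 2 (authority, the balance of probabilities, weight is at least 51): (c) net 98−38=60 ≥ 51 — meets.
  All elements met at the final stage.
With every stage satisfied, the authority prevails.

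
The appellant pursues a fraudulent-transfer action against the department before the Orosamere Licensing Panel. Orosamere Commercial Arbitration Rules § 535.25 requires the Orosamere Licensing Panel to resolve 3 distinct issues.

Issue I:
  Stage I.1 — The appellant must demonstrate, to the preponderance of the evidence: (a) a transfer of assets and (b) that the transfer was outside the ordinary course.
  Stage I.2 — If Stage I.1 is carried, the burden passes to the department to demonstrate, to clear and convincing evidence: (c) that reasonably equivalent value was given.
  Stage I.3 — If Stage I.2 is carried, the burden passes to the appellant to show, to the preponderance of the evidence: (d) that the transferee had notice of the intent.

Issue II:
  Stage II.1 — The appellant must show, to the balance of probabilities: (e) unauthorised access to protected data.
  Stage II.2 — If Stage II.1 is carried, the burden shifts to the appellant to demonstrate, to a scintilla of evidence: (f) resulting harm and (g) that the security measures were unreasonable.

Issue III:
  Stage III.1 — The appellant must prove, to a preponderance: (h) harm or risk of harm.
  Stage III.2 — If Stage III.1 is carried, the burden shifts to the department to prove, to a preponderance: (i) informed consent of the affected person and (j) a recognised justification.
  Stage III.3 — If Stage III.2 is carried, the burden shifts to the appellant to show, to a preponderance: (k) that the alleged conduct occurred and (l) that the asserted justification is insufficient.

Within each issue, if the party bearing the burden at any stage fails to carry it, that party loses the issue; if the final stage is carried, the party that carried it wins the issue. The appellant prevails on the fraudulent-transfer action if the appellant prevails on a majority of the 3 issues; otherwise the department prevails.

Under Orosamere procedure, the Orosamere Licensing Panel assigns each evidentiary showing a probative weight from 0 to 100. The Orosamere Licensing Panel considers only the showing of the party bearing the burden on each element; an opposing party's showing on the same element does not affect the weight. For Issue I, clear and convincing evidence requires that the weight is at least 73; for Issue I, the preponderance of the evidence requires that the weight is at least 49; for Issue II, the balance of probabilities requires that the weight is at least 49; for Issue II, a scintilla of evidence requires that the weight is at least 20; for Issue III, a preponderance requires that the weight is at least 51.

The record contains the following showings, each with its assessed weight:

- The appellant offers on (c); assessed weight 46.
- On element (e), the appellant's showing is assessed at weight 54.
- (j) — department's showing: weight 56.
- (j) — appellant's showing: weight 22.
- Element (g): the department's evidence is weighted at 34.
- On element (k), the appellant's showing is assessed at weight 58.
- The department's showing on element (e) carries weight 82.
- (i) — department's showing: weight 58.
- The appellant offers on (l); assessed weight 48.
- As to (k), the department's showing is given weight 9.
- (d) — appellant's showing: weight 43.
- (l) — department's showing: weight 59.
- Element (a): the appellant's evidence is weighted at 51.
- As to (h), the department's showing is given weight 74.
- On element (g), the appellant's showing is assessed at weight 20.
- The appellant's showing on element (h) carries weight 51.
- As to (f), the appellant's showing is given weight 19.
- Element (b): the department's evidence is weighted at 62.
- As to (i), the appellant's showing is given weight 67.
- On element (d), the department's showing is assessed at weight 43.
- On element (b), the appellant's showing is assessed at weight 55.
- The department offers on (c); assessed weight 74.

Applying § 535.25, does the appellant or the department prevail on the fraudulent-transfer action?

— Issue I —
Stage I.1 — burden on appellant; standard: the preponderance of the evidence (weight is at least 49).
    (a): 51 ≥ 49 [met]
    (b): 55 (department's 62 disregarded) ≥ 49 [met]
  The appellant carries Stage I.1; the department now bears the burden.
Stage I.2 — burden on department; standard: clear and convincing evidence (weight is at least 73).
    (c): 74 (appellant's 46 disregarded) ≥ 73 [met]
  Stage I.2 carried; the burden shifts to the appellant.
Stage I.3 — burden on appellant; standard: the preponderance of the evidence (weight is at least 49).
    (d): 43 (department's 43 disregarded) < 49 [not met]
  Stage I.3 not carried; the appellant fails its burden.
So the department prevails on this issue.
— Issue II —
Stage II.1 — burden on appellant; standard: the balance of probabilities (weight is at least 49).
    (e): 54 (department's 82 disregarded) ≥ 49 [met]
  Stage II.1 carried; the burden remains with the appellant.
Stage II.2 — burden on appellant; standard: a scintilla of evidence (weight is at least 20).
    (f): 19 < 20 [not met]
    (g): 20 (department's 34 disregarded) ≥ 20 [met]
  Not every element is met, so the appellant fails to carry Stage II.2.
So the department prevails on this issue.
— Issue III —
At Stage III.1 the appellant must meet a preponderance (weight is at least 51): on (h) the weight is 51 (the department's 74 is given no effect), ≥ 51, so (h) meets the standard.
  Stage III.1 is satisfied; the onus moves to the department.
At Stage III.2 the department must meet a preponderance (weight is at least 51): on (i) the weight is 58 (the appellant's 67 is given no effect), which does reach 51, so (i) meets the standard; on (j) the weight is 56 (the appellant's 22 is given no effect), which does reach 51, so (j) meets the standard.
  The department carries Stage III.2; the appellant now bears the burden.
At Stage III.3 the appellant must meet a preponderance (weight is at least 51): on (k) the weight is 58 (the department's 9 is given no effect), which does reach 51, so (k) meets the standard; on (l) the weight is 48 (the department's 59 is given no effect), < 51, so (l) does not meet the standard.
  The appellant does not carry Stage III.3.
The department prevails on this issue.
Per-issue: Issue I → department; Issue II → department; Issue III → department. The appellant must prevail on a majority of issues; overall, the department prevails.

department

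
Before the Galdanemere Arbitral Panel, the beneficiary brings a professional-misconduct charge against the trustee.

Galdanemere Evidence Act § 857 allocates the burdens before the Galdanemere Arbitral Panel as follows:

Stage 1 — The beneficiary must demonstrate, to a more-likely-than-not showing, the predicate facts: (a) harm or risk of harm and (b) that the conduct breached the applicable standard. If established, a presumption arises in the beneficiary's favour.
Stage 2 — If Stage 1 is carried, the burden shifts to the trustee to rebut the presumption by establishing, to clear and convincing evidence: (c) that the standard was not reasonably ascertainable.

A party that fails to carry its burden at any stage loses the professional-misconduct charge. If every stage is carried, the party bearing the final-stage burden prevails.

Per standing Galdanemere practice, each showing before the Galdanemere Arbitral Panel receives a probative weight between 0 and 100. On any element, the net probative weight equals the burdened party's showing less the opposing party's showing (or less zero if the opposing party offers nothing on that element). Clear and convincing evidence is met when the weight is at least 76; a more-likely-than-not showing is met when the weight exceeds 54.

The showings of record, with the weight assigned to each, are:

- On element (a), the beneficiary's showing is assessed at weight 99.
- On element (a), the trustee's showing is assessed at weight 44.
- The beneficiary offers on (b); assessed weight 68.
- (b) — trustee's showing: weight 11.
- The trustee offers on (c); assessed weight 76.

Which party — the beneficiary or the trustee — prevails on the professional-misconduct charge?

At Stage 1 the beneficiary must meet a more-likely-than-not showing (weight exceeds 54): on (a) the weight is 99 less the opposing 44 gives net 55, which does exceed 54, so (a) meets the standard; on (b) the weight is 68 less the opposing 11 gives net 57, which does exceed 54, so (b) meets the standard.
  The beneficiary carries Stage 1; the trustee now bears the burden.
At Stage 2 the trustee must meet clear and convincing evidence (weight is at least 76): on (c) the weight is 76, ≥ 76, so (c) meets the standard.
  Stage 2 carried; the final stage is satisfied.
Every stage carried; the trustee prevails.

trustee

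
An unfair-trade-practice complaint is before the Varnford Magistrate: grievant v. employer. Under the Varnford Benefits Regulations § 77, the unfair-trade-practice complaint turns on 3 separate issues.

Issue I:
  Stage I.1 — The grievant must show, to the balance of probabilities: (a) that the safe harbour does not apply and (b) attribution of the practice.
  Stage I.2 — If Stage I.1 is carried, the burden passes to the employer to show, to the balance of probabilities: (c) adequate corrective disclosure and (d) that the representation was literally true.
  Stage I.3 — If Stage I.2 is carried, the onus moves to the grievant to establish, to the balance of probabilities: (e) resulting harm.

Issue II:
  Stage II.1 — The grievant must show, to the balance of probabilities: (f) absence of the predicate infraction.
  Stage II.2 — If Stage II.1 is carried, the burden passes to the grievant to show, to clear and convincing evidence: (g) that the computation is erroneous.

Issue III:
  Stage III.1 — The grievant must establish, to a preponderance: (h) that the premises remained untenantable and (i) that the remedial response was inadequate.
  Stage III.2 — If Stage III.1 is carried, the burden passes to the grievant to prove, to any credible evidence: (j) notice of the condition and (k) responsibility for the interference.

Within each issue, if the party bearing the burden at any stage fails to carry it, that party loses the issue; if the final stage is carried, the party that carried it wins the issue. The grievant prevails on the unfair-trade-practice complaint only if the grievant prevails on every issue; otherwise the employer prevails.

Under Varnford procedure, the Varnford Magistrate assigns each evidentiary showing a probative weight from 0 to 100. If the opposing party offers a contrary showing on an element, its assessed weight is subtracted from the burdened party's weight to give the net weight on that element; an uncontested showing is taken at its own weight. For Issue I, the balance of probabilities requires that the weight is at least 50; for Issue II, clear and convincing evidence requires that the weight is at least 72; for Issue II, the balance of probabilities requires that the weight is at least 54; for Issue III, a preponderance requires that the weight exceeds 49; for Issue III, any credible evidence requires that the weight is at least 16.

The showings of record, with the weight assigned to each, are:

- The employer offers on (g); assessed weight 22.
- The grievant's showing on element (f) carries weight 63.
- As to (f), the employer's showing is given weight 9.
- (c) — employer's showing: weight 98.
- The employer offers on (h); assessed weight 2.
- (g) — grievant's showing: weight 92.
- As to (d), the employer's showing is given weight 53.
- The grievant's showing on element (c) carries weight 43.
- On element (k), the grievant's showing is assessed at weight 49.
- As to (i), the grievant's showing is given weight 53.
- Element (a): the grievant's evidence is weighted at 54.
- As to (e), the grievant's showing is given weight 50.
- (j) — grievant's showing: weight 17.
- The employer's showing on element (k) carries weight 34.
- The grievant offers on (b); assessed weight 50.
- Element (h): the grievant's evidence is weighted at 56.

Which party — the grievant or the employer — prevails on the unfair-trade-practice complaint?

— Issue I —
At Stage I.1 the grievant must meet the balance of probabilities (weight is at least 50): on (a) the weight is 54, which does reach 50, so (a) meets the standard; on (b) the weight is 50, ≥ 50, so (b) meets the standard.
  Stage I.1 carried; the burden shifts to the employer.
At Stage I.2 the employer must meet the balance of probabilities (weight is at least 50): on (c) the weight is 98 less the opposing 43 gives net 55, ≥ 50, so (c) meets the standard; on (d) the weight is 53, ≥ 50, so (d) meets the standard.
  Stage I.2 carried; the burden shifts to the grievant.
At Stage I.3 the grievant must meet the balance of probabilities (weight is at least 50): on (e) the weight is 50, which does reach 50, so (e) meets the standard.
  Stage I.3 carried; the final stage is satisfied.
With every stage satisfied, the grievant prevails on this issue.
— Issue II —
Stage II.1 — burden on grievant; standard: the balance of probabilities (weight is at least 54).
    (f): 63 − 9 = 54 ≥ 54 [met]
  Stage II.1 is satisfied; the grievant continues to bear the burden.
Stage II.2 — burden on grievant; standard: clear and convincing evidence (weight is at least 72).
    (g): 92 − 22 = 70 < 72 [not met]
  Not every element is met, so the grievant fails to carry Stage II.2.
The analysis ends at Stage II.2; the employer prevails on this issue.
— Issue III —
Stage III.1 (grievant, a preponderance, weight exceeds 49): (h) net 56−2=54 > 49 — meets; (i) 53 > 49 — meets.
  All elements met. The grievant retains the burden for Stage III.2.
Stage III.2 (grievant, any credible evidence, weight is at least 16): (j) 17 ≥ 16 — meets; (k) net 49−34=15 < 16 — fails.
  The grievant does not carry Stage III.2.
The employer prevails on this issue.
Per-issue: Issue I → grievant; Issue II → employer; Issue III → employer. The grievant must prevail on every issue; overall, the employer prevails.

employer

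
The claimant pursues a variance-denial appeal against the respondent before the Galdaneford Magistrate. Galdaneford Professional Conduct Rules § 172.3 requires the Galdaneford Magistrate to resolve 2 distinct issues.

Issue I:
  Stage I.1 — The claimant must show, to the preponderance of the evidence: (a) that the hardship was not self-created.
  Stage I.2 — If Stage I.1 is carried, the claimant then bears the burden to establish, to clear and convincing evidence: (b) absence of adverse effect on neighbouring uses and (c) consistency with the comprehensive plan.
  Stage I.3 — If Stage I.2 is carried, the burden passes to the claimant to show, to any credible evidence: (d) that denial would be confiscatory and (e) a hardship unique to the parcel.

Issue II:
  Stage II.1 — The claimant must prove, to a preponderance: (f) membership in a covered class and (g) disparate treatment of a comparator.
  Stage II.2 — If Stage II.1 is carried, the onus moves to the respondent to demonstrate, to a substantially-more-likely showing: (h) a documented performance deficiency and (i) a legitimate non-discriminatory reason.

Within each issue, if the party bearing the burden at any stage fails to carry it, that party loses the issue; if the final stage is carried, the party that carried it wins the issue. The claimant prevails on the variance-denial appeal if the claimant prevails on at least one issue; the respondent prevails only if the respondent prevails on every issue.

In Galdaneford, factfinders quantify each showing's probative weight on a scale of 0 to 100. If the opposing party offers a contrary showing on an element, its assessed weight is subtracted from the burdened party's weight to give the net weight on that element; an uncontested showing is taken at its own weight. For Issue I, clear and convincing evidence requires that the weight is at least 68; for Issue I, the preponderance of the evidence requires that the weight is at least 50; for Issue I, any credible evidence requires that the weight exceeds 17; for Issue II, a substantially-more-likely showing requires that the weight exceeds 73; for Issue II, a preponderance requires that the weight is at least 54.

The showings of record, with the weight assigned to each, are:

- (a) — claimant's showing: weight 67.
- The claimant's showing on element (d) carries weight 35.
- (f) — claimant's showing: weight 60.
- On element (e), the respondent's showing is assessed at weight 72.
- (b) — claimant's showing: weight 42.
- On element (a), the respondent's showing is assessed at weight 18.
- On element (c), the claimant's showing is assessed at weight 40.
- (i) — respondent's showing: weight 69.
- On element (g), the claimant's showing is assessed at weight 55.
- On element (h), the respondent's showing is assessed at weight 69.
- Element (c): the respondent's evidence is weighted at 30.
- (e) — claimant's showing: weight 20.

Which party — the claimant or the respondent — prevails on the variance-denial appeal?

claimant

— Issue I —
At Stage I.1 the claimant must meet the preponderance of the evidence (weight is at least 50): on (a) the weight is 67 less the opposing 18 gives net 49, which does not reach 50, so (a) does not meet the standard.
  Not every element is met, so the claimant fails to carry Stage I.1.
The analysis ends at Stage I.1; the respondent prevails on this issue.
— Issue II —
At Stage II.1 the claimant must meet a preponderance (weight is at least 54): on (f) the weight is 60, ≥ 54, so (f) meets the standard; on (g) the weight is 55, which does reach 54, so (g) meets the standard.
  Stage II.1 carried; the burden shifts to the respondent.
At Stage II.2 the respondent must meet a substantially-more-likely showing (weight exceeds 73): on (h) the weight is 69, ≤ 73, so (h) does not meet the standard; on (i) the weight is 69, ≤ 73, so (i) does not meet the standard.
  Not every element is met, so the respondent fails to carry Stage II.2.
So the claimant prevails on this issue.
Per-issue: Issue I → respondent; Issue II → claimant. The claimant must prevail on at least one issue; overall, the claimant prevails.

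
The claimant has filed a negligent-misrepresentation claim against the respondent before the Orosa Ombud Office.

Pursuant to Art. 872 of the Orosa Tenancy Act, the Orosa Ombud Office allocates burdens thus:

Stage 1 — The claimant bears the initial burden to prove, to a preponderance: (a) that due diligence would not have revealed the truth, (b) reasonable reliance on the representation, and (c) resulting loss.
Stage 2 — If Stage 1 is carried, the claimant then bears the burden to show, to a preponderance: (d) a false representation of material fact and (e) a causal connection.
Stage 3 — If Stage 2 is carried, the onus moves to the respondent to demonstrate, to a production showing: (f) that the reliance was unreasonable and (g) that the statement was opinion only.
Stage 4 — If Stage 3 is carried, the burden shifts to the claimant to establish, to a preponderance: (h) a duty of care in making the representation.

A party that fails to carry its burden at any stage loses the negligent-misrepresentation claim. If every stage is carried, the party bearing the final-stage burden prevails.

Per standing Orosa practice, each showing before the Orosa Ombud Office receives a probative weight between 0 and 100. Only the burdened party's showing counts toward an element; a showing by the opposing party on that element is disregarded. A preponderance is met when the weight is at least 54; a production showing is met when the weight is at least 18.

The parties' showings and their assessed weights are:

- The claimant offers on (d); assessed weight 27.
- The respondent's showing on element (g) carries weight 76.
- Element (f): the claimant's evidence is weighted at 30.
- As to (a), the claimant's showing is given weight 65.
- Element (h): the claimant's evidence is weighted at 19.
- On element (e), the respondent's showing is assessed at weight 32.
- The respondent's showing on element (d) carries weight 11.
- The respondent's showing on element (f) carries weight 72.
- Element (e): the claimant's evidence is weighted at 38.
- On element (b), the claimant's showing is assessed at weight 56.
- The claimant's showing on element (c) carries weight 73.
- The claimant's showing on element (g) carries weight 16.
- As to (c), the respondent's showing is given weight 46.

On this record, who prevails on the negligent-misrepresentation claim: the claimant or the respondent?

Stage 1 (claimant, a preponderance, weight is at least 54): (a) 65 ≥ 54 — meets; (b) 56 ≥ 54 — meets; (c) 73 (respondent's 46 disregarded) ≥ 54 — meets.
  Stage 1 is satisfied; the claimant continues to bear the burden.
Stage 2 (claimant, a preponderance, weight is at least 54): (d) 27 (respondent's 11 disregarded) < 54 — fails; (e) 38 (respondent's 32 disregarded) < 54 — fails.
  The claimant does not carry Stage 2.
The respondent prevails.

respondent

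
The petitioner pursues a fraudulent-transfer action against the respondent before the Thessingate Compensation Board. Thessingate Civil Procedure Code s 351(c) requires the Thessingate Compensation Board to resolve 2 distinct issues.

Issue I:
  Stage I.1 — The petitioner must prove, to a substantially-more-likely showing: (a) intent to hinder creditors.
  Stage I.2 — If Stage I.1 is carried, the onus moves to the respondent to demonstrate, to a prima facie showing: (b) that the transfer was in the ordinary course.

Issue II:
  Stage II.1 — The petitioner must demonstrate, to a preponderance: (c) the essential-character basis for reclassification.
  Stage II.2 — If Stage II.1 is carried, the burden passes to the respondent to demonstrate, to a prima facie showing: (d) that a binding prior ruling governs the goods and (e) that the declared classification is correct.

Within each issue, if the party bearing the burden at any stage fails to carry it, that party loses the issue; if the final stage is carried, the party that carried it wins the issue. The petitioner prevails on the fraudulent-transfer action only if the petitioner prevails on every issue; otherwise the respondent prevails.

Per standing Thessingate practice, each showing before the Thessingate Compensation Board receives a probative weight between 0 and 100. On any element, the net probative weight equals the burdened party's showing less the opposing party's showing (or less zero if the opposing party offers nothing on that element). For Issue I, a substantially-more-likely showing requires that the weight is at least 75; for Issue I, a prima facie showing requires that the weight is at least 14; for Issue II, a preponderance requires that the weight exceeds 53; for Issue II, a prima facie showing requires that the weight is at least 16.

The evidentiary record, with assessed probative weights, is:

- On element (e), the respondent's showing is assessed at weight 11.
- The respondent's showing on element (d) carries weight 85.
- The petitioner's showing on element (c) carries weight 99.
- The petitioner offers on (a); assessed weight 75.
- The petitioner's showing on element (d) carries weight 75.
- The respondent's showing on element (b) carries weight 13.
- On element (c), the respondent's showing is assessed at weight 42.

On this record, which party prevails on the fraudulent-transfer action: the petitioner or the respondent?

— Issue I —
Stage I.1 (petitioner, a substantially-more-likely showing, weight is at least 75): (a) 75 ≥ 75 — meets.
  All elements met. The burden passes to the respondent.
Stage I.2 (respondent, a prima facie showing, weight is at least 14): (b) 13 < 14 — fails.
  The respondent does not carry Stage I.2.
The analysis ends at Stage I.2; the petitioner prevails on this issue.
— Issue II —
Stage II.1 — burden on petitioner; standard: a preponderance (weight exceeds 53).
    (c): 99 − 42 = 57 > 53 [met]
  Stage II.1 is satisfied; the onus moves to the respondent.
Stage II.2 — burden on respondent; standard: a prima facie showing (weight is at least 16).
    (d): 85 − 75 = 10 < 16 [not met]
    (e): 11 < 16 [not met]
  Stage II.2 not carried; the respondent fails its burden.
The analysis ends at Stage II.2; the petitioner prevails on this issue.
Per-issue: Issue I → petitioner; Issue II → petitioner. The petitioner must prevail on every issue; overall, the petitioner prevails.

petitioner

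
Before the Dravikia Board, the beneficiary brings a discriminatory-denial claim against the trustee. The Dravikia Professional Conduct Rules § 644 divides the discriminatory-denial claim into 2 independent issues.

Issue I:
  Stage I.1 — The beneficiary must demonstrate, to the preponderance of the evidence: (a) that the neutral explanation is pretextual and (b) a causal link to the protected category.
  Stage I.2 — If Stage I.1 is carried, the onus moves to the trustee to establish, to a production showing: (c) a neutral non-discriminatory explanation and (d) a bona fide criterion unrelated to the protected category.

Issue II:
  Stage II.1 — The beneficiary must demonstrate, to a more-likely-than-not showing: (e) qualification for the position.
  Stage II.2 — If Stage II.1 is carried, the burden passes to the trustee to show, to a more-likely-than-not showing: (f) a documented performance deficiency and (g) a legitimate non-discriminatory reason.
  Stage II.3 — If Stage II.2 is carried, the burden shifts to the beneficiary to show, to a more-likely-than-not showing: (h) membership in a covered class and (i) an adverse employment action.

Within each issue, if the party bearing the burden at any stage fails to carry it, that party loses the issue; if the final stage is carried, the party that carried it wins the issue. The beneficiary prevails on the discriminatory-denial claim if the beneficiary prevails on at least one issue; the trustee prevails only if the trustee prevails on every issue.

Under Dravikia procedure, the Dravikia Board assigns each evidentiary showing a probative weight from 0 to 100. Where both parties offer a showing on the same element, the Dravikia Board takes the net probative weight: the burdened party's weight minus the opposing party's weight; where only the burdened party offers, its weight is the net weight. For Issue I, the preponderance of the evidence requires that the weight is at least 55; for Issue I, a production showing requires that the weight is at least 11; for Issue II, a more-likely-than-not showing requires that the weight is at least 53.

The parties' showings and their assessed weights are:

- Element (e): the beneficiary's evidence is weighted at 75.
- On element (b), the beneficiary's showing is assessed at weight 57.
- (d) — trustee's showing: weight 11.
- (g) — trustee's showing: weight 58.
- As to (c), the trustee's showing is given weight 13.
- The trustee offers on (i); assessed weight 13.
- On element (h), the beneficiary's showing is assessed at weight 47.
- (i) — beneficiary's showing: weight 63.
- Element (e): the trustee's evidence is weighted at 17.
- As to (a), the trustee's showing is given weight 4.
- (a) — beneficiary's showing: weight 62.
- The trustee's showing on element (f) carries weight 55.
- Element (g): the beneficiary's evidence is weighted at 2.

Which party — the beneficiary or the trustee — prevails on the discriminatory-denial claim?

— Issue I —
Stage I.1 (beneficiary, the preponderance of the evidence, weight is at least 55): (a) net 62−4=58 ≥ 55 — meets; (b) 57 ≥ 55 — meets.
  All elements met. The burden passes to the trustee.
Stage I.2 (trustee, a production showing, weight is at least 11): (c) 13 ≥ 11 — meets; (d) 11 ≥ 11 — meets.
  All elements met at the final stage.
Every stage carried; the trustee prevails on this issue.
— Issue II —
At Stage II.1 the beneficiary must meet a more-likely-than-not showing (weight is at least 53): on (e) the weight is 75 less the opposing 17 gives net 58, ≥ 53, so (e) meets the standard.
  All elements met. The burden passes to the trustee.
At Stage II.2 the trustee must meet a more-likely-than-not showing (weight is at least 53): on (f) the weight is 55, which does reach 53, so (f) meets the standard; on (g) the weight is 58 less the opposing 2 gives net 56, which does reach 53, so (g) meets the standard.
  All elements met. The burden passes to the beneficiary.
At Stage II.3 the beneficiary must meet a more-likely-than-not showing (weight is at least 53): on (h) the weight is 47, which does not reach 53, so (h) does not meet the standard; on (i) the weight is 63 less the opposing 13 gives net 50, < 53, so (i) does not meet the standard.
  Stage II.3 not carried; the beneficiary fails its burden.
So the trustee prevails on this issue.
Per-issue: Issue I → trustee; Issue II → trustee. The beneficiary must prevail on at least one issue; overall, the trustee prevails.

trustee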